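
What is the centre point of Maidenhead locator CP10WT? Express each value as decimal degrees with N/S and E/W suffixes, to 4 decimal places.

60.8125° N, 136.1250° W

Field C=2, P=15: +2·20° lon, +15·10° lat → SW at lon -140°, lat 60°.
Square 1, 0: +1·2° lon, +0·1° lat → SW at lon -138°, lat 60°.
Subsquare w=22, t=19: +22·0.0833333° lon, +19·0.0416667° lat → SW at lon -136.167°, lat 60.7917°.
Cell spans 0.0833333° lon × 0.0416667° lat. Centre is SW corner plus half of each.
latitude 60.8125° N, longitude 136.1250° W.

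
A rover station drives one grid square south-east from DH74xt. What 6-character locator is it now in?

Longitude subsquare x = 23; +1 → 24, wraps to 0 = a, carry into square.
Longitude square 7; +1 → 8.
Latitude subsquare t = 19; −1 → 18 = s.

DH84as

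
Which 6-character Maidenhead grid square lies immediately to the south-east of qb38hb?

QB38ia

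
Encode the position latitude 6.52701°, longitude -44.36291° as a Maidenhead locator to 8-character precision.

GJ76tm66

Shift to the Maidenhead origin (180°W, 90°S): lon 135.63709, lat 96.52701.
Field (20°×10°, letters A–R): lon ⌊135.63709/20⌋ = 6 → G; lat ⌊96.52701/10⌋ = 9 → J.
Square (2°×1°, digits 0–9): lon ⌊15.63709/2⌋ = 7; lat ⌊6.52701/1⌋ = 6.
Subsquare (5′×2.5′, letters a–x): lon ⌊1.63709/0.0833333⌋ = 19 → t; lat ⌊0.52701/0.0416667⌋ = 12 → m.
Extended square (30″×15″, digits 0–9): lon ⌊0.05376/0.00833333⌋ = 6; lat ⌊0.02701/0.00416667⌋ = 6.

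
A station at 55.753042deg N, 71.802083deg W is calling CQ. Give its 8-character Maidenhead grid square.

FO45cs30

Shift to the Maidenhead origin (180°W, 90°S): lon 108.19792, lat 145.75304.
Field: lon ⌊108.19792/20⌋ = 5 → F; lat ⌊145.75304/10⌋ = 14 → O.
Square: lon ⌊8.19792/2⌋ = 4; lat ⌊5.75304/1⌋ = 5.
Subsquare: lon ⌊0.19792/0.0833333⌋ = 2 → c; lat ⌊0.75304/0.0416667⌋ = 18 → s.
Extended square: lon ⌊0.03125/0.00833333⌋ = 3; lat ⌊0.00304/0.00416667⌋ = 0.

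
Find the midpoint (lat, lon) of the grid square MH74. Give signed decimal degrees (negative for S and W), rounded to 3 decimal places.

-15.500, 75.000

Field M=12, H=7: +12·20° lon, +7·10° lat → SW at lon 60°, lat -20°.
Square 7, 4: +7·2° lon, +4·1° lat → SW at lon 74°, lat -16°.
Cell spans 2° lon × 1° lat. Centre is SW corner plus half of each.
latitude -15.500, longitude 75.000.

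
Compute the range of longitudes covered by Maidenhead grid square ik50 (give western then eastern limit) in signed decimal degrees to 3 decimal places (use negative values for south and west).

Field I=8, K=10: +8·20° lon, +10·10° lat → SW at lon -20°, lat 10°.
Square 5, 0: +5·2° lon, +0·1° lat → SW at lon -10°, lat 10°.
Cell spans 2° lon × 1° lat.
west -10.000, east -8.000.

-10.000, -8.000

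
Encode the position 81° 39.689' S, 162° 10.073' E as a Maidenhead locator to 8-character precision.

Offset from 180°W / 90°S: lon 342.16788°, lat 8.33852°.
Field: 342.16788/20 → 17 → R, 8.33852/10 → 0 → A; chars RA.
Square: 2.16788/2 → 1, 8.33852/1 → 8; chars 18.
Subsquare: 0.16788/0.0833333 → 2 → c, 0.33852/0.0416667 → 8 → i; chars ci.
Extended square: 0.00122/0.00833333 → 0, 0.00518/0.00416667 → 1; chars 01.

RA18ci01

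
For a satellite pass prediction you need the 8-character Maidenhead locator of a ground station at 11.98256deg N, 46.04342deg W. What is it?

Add 180° to longitude and 90° to latitude: 133.95658, 101.98256.
Field: lon ⌊133.95658/20⌋ = 6 → G; lat ⌊101.98256/10⌋ = 10 → K.
Square: lon ⌊13.95658/2⌋ = 6; lat ⌊1.98256/1⌋ = 1.
Subsquare: lon ⌊1.95658/0.0833333⌋ = 23 → x; lat ⌊0.98256/0.0416667⌋ = 23 → x.
Extended square: lon ⌊0.03991/0.00833333⌋ = 4; lat ⌊0.02423/0.00416667⌋ = 5.

GK61xx45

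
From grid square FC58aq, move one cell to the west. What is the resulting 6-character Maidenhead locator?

FC48xq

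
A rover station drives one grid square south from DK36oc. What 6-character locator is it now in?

DK36ob

Latitude subsquare c = 2; −1 → 1 = b.
The longitude characters are unchanged.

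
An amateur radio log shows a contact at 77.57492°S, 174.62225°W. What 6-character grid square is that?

AB22qk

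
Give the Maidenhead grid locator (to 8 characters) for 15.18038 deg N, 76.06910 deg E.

Offset from 180°W / 90°S: lon 256.06910°, lat 105.18038°.
Field (20°×10°, letters A–R): 256.06910/20 → 12 → M, 105.18038/10 → 10 → K; chars MK.
Square (2°×1°, digits 0–9): 16.06910/2 → 8, 5.18038/1 → 5; chars 85.
Subsquare (5′×2.5′, letters a–x): 0.06910/0.0833333 → 0 → a, 0.18038/0.0416667 → 4 → e; chars ae.
Extended square (30″×15″, digits 0–9): 0.06910/0.00833333 → 8, 0.01371/0.00416667 → 3; chars 83.

MK85ae83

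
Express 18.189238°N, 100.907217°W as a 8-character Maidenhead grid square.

DK98ne15

Shift to the Maidenhead origin (180°W, 90°S): lon 79.09278, lat 108.18924.
Field: 79.09278/20 → 3 → D, 108.18924/10 → 10 → K; chars DK.
Square: 19.09278/2 → 9, 8.18924/1 → 8; chars 98.
Subsquare: 1.09278/0.0833333 → 13 → n, 0.18924/0.0416667 → 4 → e; chars ne.
Extended square: 0.00945/0.00833333 → 1, 0.02257/0.00416667 → 5; chars 15.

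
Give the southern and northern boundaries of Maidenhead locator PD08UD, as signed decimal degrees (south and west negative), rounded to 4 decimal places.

Field P=15, D=3: +15·20° lon, +3·10° lat → SW at lon 120°, lat -60°.
Square 0, 8: +0·2° lon, +8·1° lat → SW at lon 120°, lat -52°.
Subsquare u=20, d=3: +20·0.0833333° lon, +3·0.0416667° lat → SW at lon 121.667°, lat -51.875°.
Cell spans 0.0833333° lon × 0.0416667° lat.
south -51.8750, north -51.8333.

-51.8750, -51.8333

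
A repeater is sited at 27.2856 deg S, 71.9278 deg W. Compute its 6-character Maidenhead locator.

FG42ar

Offset from 180°W / 90°S: lon 108.0722°, lat 62.7144°.
Field: 108.0722/20 → 5 → F, 62.7144/10 → 6 → G; chars FG.
Square: 8.0722/2 → 4, 2.7144/1 → 2; chars 42.
Subsquare: 0.0722/0.0833333 → 0 → a, 0.7144/0.0416667 → 17 → r; chars ar.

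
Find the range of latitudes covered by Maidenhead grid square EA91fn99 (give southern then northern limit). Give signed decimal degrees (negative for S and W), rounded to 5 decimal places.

-88.42083, -88.41667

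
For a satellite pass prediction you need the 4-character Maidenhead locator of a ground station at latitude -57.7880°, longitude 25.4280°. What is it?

KD22

Offset from 180°W / 90°S: lon 205.43°, lat 32.21°.
Field: lon ⌊205.43/20⌋ = 10 → K; lat ⌊32.21/10⌋ = 3 → D.
Square: lon ⌊5.43/2⌋ = 2; lat ⌊2.21/1⌋ = 2.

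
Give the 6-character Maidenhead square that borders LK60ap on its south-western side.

Longitude subsquare a = 0; −1 → -1, wraps to 23 = x, carry into square.
Longitude square 6; −1 → 5.
Latitude subsquare p = 15; −1 → 14 = o.

LK50xo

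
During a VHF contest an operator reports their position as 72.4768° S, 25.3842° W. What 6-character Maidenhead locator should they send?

Offset from 180°W / 90°S: lon 154.6158°, lat 17.5232°.
Field: 154.6158/20 → 7 → H, 17.5232/10 → 1 → B; chars HB.
Square: 14.6158/2 → 7, 7.5232/1 → 7; chars 77.
Subsquare: 0.6158/0.0833333 → 7 → h, 0.5232/0.0416667 → 12 → m; chars hm.

HB77hm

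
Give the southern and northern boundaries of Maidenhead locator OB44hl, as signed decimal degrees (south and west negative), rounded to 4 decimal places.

-75.5417, -75.5000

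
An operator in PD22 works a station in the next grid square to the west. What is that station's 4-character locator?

PD12

Longitude square 2; −1 → 1.
The latitude characters are unchanged.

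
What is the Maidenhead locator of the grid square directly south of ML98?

Latitude square 8; −1 → 7.
The longitude characters are unchanged.

ML97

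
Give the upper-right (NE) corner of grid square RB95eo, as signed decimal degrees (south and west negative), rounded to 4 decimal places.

-74.3750, 178.4167

Field R=17, B=1: +17·20° lon, +1·10° lat → SW at lon 160°, lat -80°.
Square 9, 5: +9·2° lon, +5·1° lat → SW at lon 178°, lat -75°.
Subsquare e=4, o=14: +4·0.0833333° lon, +14·0.0416667° lat → SW at lon 178.333°, lat -74.4167°.
Cell spans 0.0833333° lon × 0.0416667° lat. NE corner is SW corner plus one full cell.
latitude -74.3750, longitude 178.4167.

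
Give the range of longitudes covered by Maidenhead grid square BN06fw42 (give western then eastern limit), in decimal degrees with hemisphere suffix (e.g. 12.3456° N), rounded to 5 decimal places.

Field B=1, N=13: +1·20° lon, +13·10° lat → SW at lon -160°, lat 40°.
Square 0, 6: +0·2° lon, +6·1° lat → SW at lon -160°, lat 46°.
Subsquare f=5, w=22: +5·0.0833333° lon, +22·0.0416667° lat → SW at lon -159.583°, lat 46.9167°.
Extended square 4, 2: +4·0.00833333° lon, +2·0.00416667° lat → SW at lon -159.55°, lat 46.925°.
Cell spans 0.00833333° lon × 0.00416667° lat.
west 159.55000° W, east 159.54167° W.

159.55000° W, 159.54167° W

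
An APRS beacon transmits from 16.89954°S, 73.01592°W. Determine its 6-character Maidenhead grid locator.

FH33lc

Shift to the Maidenhead origin (180°W, 90°S): lon 106.9841, lat 73.1005.
Field: 106.9841/20 → 5 → F, 73.1005/10 → 7 → H; chars FH.
Square: 6.9841/2 → 3, 3.1005/1 → 3; chars 33.
Subsquare: 0.9841/0.0833333 → 11 → l, 0.1005/0.0416667 → 2 → c; chars lc.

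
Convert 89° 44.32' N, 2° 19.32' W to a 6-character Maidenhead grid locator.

IR89ur

Shift to the Maidenhead origin (180°W, 90°S): lon 177.6780, lat 179.7387.
Field: lon ⌊177.6780/20⌋ = 8 → I; lat ⌊179.7387/10⌋ = 17 → R.
Square: lon ⌊17.6780/2⌋ = 8; lat ⌊9.7387/1⌋ = 9.
Subsquare: lon ⌊1.6780/0.0833333⌋ = 20 → u; lat ⌊0.7387/0.0416667⌋ = 17 → r.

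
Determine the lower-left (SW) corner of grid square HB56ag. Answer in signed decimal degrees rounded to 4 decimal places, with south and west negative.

Field H=7, B=1: +7·20° lon, +1·10° lat → SW at lon -40°, lat -80°.
Square 5, 6: +5·2° lon, +6·1° lat → SW at lon -30°, lat -74°.
Subsquare a=0, g=6: +0·0.0833333° lon, +6·0.0416667° lat → SW at lon -30°, lat -73.75°.
latitude -73.7500, longitude -30.0000.

-73.7500, -30.0000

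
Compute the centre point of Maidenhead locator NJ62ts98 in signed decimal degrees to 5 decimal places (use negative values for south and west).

Field N=13, J=9: +13·20° lon, +9·10° lat → SW at lon 80°, lat 0°.
Square 6, 2: +6·2° lon, +2·1° lat → SW at lon 92°, lat 2°.
Subsquare t=19, s=18: +19·0.0833333° lon, +18·0.0416667° lat → SW at lon 93.5833°, lat 2.75°.
Extended square 9, 8: +9·0.00833333° lon, +8·0.00416667° lat → SW at lon 93.6583°, lat 2.78333°.
Cell spans 0.00833333° lon × 0.00416667° lat. Centre is SW corner plus half of each.
latitude 2.78542, longitude 93.66250.

2.78542, 93.66250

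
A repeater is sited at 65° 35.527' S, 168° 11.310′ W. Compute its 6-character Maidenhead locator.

AC54vj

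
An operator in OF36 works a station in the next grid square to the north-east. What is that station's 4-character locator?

Longitude square 3; +1 → 4.
Latitude square 6; +1 → 7.

OF47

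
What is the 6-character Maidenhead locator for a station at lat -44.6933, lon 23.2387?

KE15oh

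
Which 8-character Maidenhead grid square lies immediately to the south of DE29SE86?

DE29se85

Latitude extended square 6; −1 → 5.
The longitude characters are unchanged.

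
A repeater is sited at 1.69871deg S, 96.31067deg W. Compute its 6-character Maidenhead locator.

Offset from 180°W / 90°S: lon 83.6893°, lat 88.3013°.
Field (20°×10°, letters A–R): lon ⌊83.6893/20⌋ = 4 → E; lat ⌊88.3013/10⌋ = 8 → I.
Square (2°×1°, digits 0–9): lon ⌊3.6893/2⌋ = 1; lat ⌊8.3013/1⌋ = 8.
Subsquare (5′×2.5′, letters a–x): lon ⌊1.6893/0.0833333⌋ = 20 → u; lat ⌊0.3013/0.0416667⌋ = 7 → h.

EI18uh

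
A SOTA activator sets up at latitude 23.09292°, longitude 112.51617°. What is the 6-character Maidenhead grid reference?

OL63gc

Shift to the Maidenhead origin (180°W, 90°S): lon 292.5162, lat 113.0929.
Field: lon ⌊292.5162/20⌋ = 14 → O; lat ⌊113.0929/10⌋ = 11 → L.
Square: lon ⌊12.5162/2⌋ = 6; lat ⌊3.0929/1⌋ = 3.
Subsquare: lon ⌊0.5162/0.0833333⌋ = 6 → g; lat ⌊0.0929/0.0416667⌋ = 2 → c.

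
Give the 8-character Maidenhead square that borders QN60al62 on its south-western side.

Longitude extended square 6; −1 → 5.
Latitude extended square 2; −1 → 1.

QN60al51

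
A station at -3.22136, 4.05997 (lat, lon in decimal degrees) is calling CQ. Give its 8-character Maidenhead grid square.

JI26as76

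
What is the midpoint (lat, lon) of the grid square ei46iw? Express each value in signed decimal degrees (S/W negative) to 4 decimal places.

Field E=4, I=8: +4·20° lon, +8·10° lat → SW at lon -100°, lat -10°.
Square 4, 6: +4·2° lon, +6·1° lat → SW at lon -92°, lat -4°.
Subsquare i=8, w=22: +8·0.0833333° lon, +22·0.0416667° lat → SW at lon -91.3333°, lat -3.08333°.
Cell spans 0.0833333° lon × 0.0416667° lat. Centre is SW corner plus half of each.
latitude -3.0625, longitude -91.2917.

-3.0625, -91.2917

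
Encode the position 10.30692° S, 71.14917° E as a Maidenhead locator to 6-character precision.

MH59nq

Offset from 180°W / 90°S: lon 251.1492°, lat 79.6931°.
Field: 251.1492/20 → 12 → M, 79.6931/10 → 7 → H; chars MH.
Square: 11.1492/2 → 5, 9.6931/1 → 9; chars 59.
Subsquare: 1.1492/0.0833333 → 13 → n, 0.6931/0.0416667 → 16 → q; chars nq.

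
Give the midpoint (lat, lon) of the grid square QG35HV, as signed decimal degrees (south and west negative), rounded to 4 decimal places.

Field Q=16, G=6: +16·20° lon, +6·10° lat → SW at lon 140°, lat -30°.
Square 3, 5: +3·2° lon, +5·1° lat → SW at lon 146°, lat -25°.
Subsquare h=7, v=21: +7·0.0833333° lon, +21·0.0416667° lat → SW at lon 146.583°, lat -24.125°.
Cell spans 0.0833333° lon × 0.0416667° lat. Centre is SW corner plus half of each.
latitude -24.1042, longitude 146.6250.

-24.1042, 146.6250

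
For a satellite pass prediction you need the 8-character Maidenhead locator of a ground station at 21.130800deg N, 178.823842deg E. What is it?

RL91jd81

Shift to the Maidenhead origin (180°W, 90°S): lon 358.82384, lat 111.13080.
Field: lon ⌊358.82384/20⌋ = 17 → R; lat ⌊111.13080/10⌋ = 11 → L.
Square: lon ⌊18.82384/2⌋ = 9; lat ⌊1.13080/1⌋ = 1.
Subsquare: lon ⌊0.82384/0.0833333⌋ = 9 → j; lat ⌊0.13080/0.0416667⌋ = 3 → d.
Extended square: lon ⌊0.07384/0.00833333⌋ = 8; lat ⌊0.00580/0.00416667⌋ = 1.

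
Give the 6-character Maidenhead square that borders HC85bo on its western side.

Longitude subsquare b = 1; −1 → 0 = a.
The latitude characters are unchanged.

HC85ao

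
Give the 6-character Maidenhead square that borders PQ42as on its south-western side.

Longitude subsquare a = 0; −1 → -1, wraps to 23 = x, carry into square.
Longitude square 4; −1 → 3.
Latitude subsquare s = 18; −1 → 17 = r.

PQ32xr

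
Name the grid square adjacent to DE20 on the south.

Latitude square 0; −1 → -1, wraps to 9, carry into field.
Latitude field E = 4; −1 → 3 = D.
The longitude characters are unchanged.

DD29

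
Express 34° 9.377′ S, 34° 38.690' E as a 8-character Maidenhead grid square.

KF75hu72

Shift to the Maidenhead origin (180°W, 90°S): lon 214.64483, lat 55.84372.
Field (20°×10°, letters A–R): 214.64483/20 → 10 → K, 55.84372/10 → 5 → F; chars KF.
Square (2°×1°, digits 0–9): 14.64483/2 → 7, 5.84372/1 → 5; chars 75.
Subsquare (5′×2.5′, letters a–x): 0.64483/0.0833333 → 7 → h, 0.84372/0.0416667 → 20 → u; chars hu.
Extended square (30″×15″, digits 0–9): 0.06150/0.00833333 → 7, 0.01038/0.00416667 → 2; chars 72.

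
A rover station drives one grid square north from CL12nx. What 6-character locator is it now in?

CL13na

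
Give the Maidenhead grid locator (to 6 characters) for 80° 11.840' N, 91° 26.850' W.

Add 180° to longitude and 90° to latitude: 88.5525, 170.1973.
Field: lon ⌊88.5525/20⌋ = 4 → E; lat ⌊170.1973/10⌋ = 17 → R.
Square: lon ⌊8.5525/2⌋ = 4; lat ⌊0.1973/1⌋ = 0.
Subsquare: lon ⌊0.5525/0.0833333⌋ = 6 → g; lat ⌊0.1973/0.0416667⌋ = 4 → e.

ER40ge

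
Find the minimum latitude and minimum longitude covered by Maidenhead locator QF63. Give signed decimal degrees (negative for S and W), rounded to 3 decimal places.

Field Q=16, F=5: +16·20° lon, +5·10° lat → SW at lon 140°, lat -40°.
Square 6, 3: +6·2° lon, +3·1° lat → SW at lon 152°, lat -37°.
latitude -37.000, longitude 152.000.

-37.000, 152.000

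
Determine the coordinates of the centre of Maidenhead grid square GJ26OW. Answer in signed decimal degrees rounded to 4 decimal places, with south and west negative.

6.9375, -54.7917

Field G=6, J=9: +6·20° lon, +9·10° lat → SW at lon -60°, lat 0°.
Square 2, 6: +2·2° lon, +6·1° lat → SW at lon -56°, lat 6°.
Subsquare o=14, w=22: +14·0.0833333° lon, +22·0.0416667° lat → SW at lon -54.8333°, lat 6.91667°.
Cell spans 0.0833333° lon × 0.0416667° lat. Centre is SW corner plus half of each.
latitude 6.9375, longitude -54.7917.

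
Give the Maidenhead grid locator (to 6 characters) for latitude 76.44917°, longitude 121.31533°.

PQ06pk

Add 180° to longitude and 90° to latitude: 301.3153, 166.4492.
Field: lon ⌊301.3153/20⌋ = 15 → P; lat ⌊166.4492/10⌋ = 16 → Q.
Square: lon ⌊1.3153/2⌋ = 0; lat ⌊6.4492/1⌋ = 6.
Subsquare: lon ⌊1.3153/0.0833333⌋ = 15 → p; lat ⌊0.4492/0.0416667⌋ = 10 → k.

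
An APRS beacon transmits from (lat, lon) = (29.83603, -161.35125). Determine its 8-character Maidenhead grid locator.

AL99hu70

Shift to the Maidenhead origin (180°W, 90°S): lon 18.64875, lat 119.83603.
Field (20°×10°, letters A–R): 18.64875/20 → 0 → A, 119.83603/10 → 11 → L; chars AL.
Square (2°×1°, digits 0–9): 18.64875/2 → 9, 9.83603/1 → 9; chars 99.
Subsquare (5′×2.5′, letters a–x): 0.64875/0.0833333 → 7 → h, 0.83603/0.0416667 → 20 → u; chars hu.
Extended square (30″×15″, digits 0–9): 0.06542/0.00833333 → 7, 0.00270/0.00416667 → 0; chars 70.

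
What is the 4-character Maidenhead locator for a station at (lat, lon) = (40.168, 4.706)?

JN20

Offset from 180°W / 90°S: lon 184.71°, lat 130.17°.
Field: 184.71/20 → 9 → J, 130.17/10 → 13 → N; chars JN.
Square: 4.71/2 → 2, 0.17/1 → 0; chars 20.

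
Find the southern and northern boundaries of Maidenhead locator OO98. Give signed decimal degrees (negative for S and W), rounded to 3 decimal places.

58.000, 59.000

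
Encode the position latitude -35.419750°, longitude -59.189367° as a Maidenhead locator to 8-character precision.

Offset from 180°W / 90°S: lon 120.81063°, lat 54.58025°.
Field (20°×10°, letters A–R): 120.81063/20 → 6 → G, 54.58025/10 → 5 → F; chars GF.
Square (2°×1°, digits 0–9): 0.81063/2 → 0, 4.58025/1 → 4; chars 04.
Subsquare (5′×2.5′, letters a–x): 0.81063/0.0833333 → 9 → j, 0.58025/0.0416667 → 13 → n; chars jn.
Extended square (30″×15″, digits 0–9): 0.06063/0.00833333 → 7, 0.03858/0.00416667 → 9; chars 79.

GF04jn79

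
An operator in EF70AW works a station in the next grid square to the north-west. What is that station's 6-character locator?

Longitude subsquare a = 0; −1 → -1, wraps to 23 = x, carry into square.
Longitude square 7; −1 → 6.
Latitude subsquare w = 22; +1 → 23 = x.

EF60xx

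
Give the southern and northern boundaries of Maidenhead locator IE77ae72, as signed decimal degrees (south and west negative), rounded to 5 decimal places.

Field I=8, E=4: +8·20° lon, +4·10° lat → SW at lon -20°, lat -50°.
Square 7, 7: +7·2° lon, +7·1° lat → SW at lon -6°, lat -43°.
Subsquare a=0, e=4: +0·0.0833333° lon, +4·0.0416667° lat → SW at lon -6°, lat -42.8333°.
Extended square 7, 2: +7·0.00833333° lon, +2·0.00416667° lat → SW at lon -5.94167°, lat -42.825°.
Cell spans 0.00833333° lon × 0.00416667° lat.
south -42.82500, north -42.82083.

-42.82500, -42.82083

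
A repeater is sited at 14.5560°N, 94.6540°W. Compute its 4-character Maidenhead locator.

Offset from 180°W / 90°S: lon 85.35°, lat 104.56°.
Field (20°×10°, letters A–R): lon ⌊85.35/20⌋ = 4 → E; lat ⌊104.56/10⌋ = 10 → K.
Square (2°×1°, digits 0–9): lon ⌊5.35/2⌋ = 2; lat ⌊4.56/1⌋ = 4.

EK24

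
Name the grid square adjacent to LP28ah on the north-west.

LP18xi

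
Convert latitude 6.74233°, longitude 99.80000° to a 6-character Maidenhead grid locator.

Shift to the Maidenhead origin (180°W, 90°S): lon 279.8000, lat 96.7423.
Field (20°×10°, letters A–R): 279.8000/20 → 13 → N, 96.7423/10 → 9 → J; chars NJ.
Square (2°×1°, digits 0–9): 19.8000/2 → 9, 6.7423/1 → 6; chars 96.
Subsquare (5′×2.5′, letters a–x): 1.8000/0.0833333 → 21 → v, 0.7423/0.0416667 → 17 → r; chars vr.

NJ96vr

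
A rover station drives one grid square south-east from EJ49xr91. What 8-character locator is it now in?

EJ59ar00

Longitude extended square 9; +1 → 10, wraps to 0, carry into subsquare.
Longitude subsquare x = 23; +1 → 24, wraps to 0 = a, carry into square.
Longitude square 4; +1 → 5.
Latitude extended square 1; −1 → 0.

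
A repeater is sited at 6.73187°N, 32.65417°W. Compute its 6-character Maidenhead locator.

Offset from 180°W / 90°S: lon 147.3458°, lat 96.7319°.
Field: lon ⌊147.3458/20⌋ = 7 → H; lat ⌊96.7319/10⌋ = 9 → J.
Square: lon ⌊7.3458/2⌋ = 3; lat ⌊6.7319/1⌋ = 6.
Subsquare: lon ⌊1.3458/0.0833333⌋ = 16 → q; lat ⌊0.7319/0.0416667⌋ = 17 → r.

HJ36qr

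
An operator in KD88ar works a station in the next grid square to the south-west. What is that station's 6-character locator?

Longitude subsquare a = 0; −1 → -1, wraps to 23 = x, carry into square.
Longitude square 8; −1 → 7.
Latitude subsquare r = 17; −1 → 16 = q.

KD78xq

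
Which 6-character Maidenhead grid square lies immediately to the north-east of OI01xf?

Longitude subsquare x = 23; +1 → 24, wraps to 0 = a, carry into square.
Longitude square 0; +1 → 1.
Latitude subsquare f = 5; +1 → 6 = g.

OI11ag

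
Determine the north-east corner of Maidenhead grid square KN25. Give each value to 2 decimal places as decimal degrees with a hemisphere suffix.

Field K=10, N=13: +10·20° lon, +13·10° lat → SW at lon 20°, lat 40°.
Square 2, 5: +2·2° lon, +5·1° lat → SW at lon 24°, lat 45°.
Cell spans 2° lon × 1° lat. NE corner is SW corner plus one full cell.
latitude 46.00° N, longitude 26.00° E.

46.00° N, 26.00° E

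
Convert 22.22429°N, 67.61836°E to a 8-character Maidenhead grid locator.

Add 180° to longitude and 90° to latitude: 247.61836, 112.22429.
Field: lon ⌊247.61836/20⌋ = 12 → M; lat ⌊112.22429/10⌋ = 11 → L.
Square: lon ⌊7.61836/2⌋ = 3; lat ⌊2.22429/1⌋ = 2.
Subsquare: lon ⌊1.61836/0.0833333⌋ = 19 → t; lat ⌊0.22429/0.0416667⌋ = 5 → f.
Extended square: lon ⌊0.03503/0.00833333⌋ = 4; lat ⌊0.01596/0.00416667⌋ = 3.

ML32tf43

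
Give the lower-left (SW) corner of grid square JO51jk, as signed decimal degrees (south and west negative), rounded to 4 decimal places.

Field J=9, O=14: +9·20° lon, +14·10° lat → SW at lon 0°, lat 50°.
Square 5, 1: +5·2° lon, +1·1° lat → SW at lon 10°, lat 51°.
Subsquare j=9, k=10: +9·0.0833333° lon, +10·0.0416667° lat → SW at lon 10.75°, lat 51.4167°.
latitude 51.4167, longitude 10.7500.

51.4167, 10.7500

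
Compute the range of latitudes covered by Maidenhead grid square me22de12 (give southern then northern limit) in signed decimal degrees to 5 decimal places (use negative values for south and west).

Field M=12, E=4: +12·20° lon, +4·10° lat → SW at lon 60°, lat -50°.
Square 2, 2: +2·2° lon, +2·1° lat → SW at lon 64°, lat -48°.
Subsquare d=3, e=4: +3·0.0833333° lon, +4·0.0416667° lat → SW at lon 64.25°, lat -47.8333°.
Extended square 1, 2: +1·0.00833333° lon, +2·0.00416667° lat → SW at lon 64.2583°, lat -47.825°.
Cell spans 0.00833333° lon × 0.00416667° lat.
south -47.82500, north -47.82083.

-47.82500, -47.82083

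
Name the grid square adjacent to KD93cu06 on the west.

Longitude extended square 0; −1 → -1, wraps to 9, carry into subsquare.
Longitude subsquare c = 2; −1 → 1 = b.
The latitude characters are unchanged.

KD93bu96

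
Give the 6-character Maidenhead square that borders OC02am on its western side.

NC92xm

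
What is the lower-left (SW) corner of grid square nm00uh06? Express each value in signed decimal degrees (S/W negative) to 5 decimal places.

30.31667, 81.66667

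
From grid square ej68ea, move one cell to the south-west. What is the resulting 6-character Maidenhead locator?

Longitude subsquare e = 4; −1 → 3 = d.
Latitude subsquare a = 0; −1 → -1, wraps to 23 = x, carry into square.
Latitude square 8; −1 → 7.

EJ67dx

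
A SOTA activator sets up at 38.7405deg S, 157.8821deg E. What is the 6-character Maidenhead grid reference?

QF81wg

Add 180° to longitude and 90° to latitude: 337.8821, 51.2595.
Field: lon ⌊337.8821/20⌋ = 16 → Q; lat ⌊51.2595/10⌋ = 5 → F.
Square: lon ⌊17.8821/2⌋ = 8; lat ⌊1.2595/1⌋ = 1.
Subsquare: lon ⌊1.8821/0.0833333⌋ = 22 → w; lat ⌊0.2595/0.0416667⌋ = 6 → g.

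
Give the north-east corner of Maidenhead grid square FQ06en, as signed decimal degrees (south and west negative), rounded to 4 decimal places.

Field F=5, Q=16: +5·20° lon, +16·10° lat → SW at lon -80°, lat 70°.
Square 0, 6: +0·2° lon, +6·1° lat → SW at lon -80°, lat 76°.
Subsquare e=4, n=13: +4·0.0833333° lon, +13·0.0416667° lat → SW at lon -79.6667°, lat 76.5417°.
Cell spans 0.0833333° lon × 0.0416667° lat. NE corner is SW corner plus one full cell.
latitude 76.5833, longitude -79.5833.

76.5833, -79.5833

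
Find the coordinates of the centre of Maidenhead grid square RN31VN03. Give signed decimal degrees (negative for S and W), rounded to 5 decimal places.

Field R=17, N=13: +17·20° lon, +13·10° lat → SW at lon 160°, lat 40°.
Square 3, 1: +3·2° lon, +1·1° lat → SW at lon 166°, lat 41°.
Subsquare v=21, n=13: +21·0.0833333° lon, +13·0.0416667° lat → SW at lon 167.75°, lat 41.5417°.
Extended square 0, 3: +0·0.00833333° lon, +3·0.00416667° lat → SW at lon 167.75°, lat 41.5542°.
Cell spans 0.00833333° lon × 0.00416667° lat. Centre is SW corner plus half of each.
latitude 41.55625, longitude 167.75417.

41.55625, 167.75417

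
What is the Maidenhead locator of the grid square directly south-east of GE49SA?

GE48tx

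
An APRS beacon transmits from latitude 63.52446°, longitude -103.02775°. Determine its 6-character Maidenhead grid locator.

DP83lm

Add 180° to longitude and 90° to latitude: 76.9723, 153.5245.
Field: lon ⌊76.9723/20⌋ = 3 → D; lat ⌊153.5245/10⌋ = 15 → P.
Square: lon ⌊16.9723/2⌋ = 8; lat ⌊3.5245/1⌋ = 3.
Subsquare: lon ⌊0.9723/0.0833333⌋ = 11 → l; lat ⌊0.5245/0.0416667⌋ = 12 → m.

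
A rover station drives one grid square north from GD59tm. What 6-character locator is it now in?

GD59tn

Latitude subsquare m = 12; +1 → 13 = n.
The longitude characters are unchanged.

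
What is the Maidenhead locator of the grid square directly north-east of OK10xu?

Longitude subsquare x = 23; +1 → 24, wraps to 0 = a, carry into square.
Longitude square 1; +1 → 2.
Latitude subsquare u = 20; +1 → 21 = v.

OK20av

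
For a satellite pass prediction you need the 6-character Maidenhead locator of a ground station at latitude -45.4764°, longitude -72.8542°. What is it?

FE34nm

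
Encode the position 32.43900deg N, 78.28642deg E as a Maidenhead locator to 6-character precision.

MM92dk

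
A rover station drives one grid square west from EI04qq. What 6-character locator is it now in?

EI04pq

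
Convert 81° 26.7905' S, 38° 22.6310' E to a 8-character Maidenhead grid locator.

Shift to the Maidenhead origin (180°W, 90°S): lon 218.37718, lat 8.55349.
Field (20°×10°, letters A–R): 218.37718/20 → 10 → K, 8.55349/10 → 0 → A; chars KA.
Square (2°×1°, digits 0–9): 18.37718/2 → 9, 8.55349/1 → 8; chars 98.
Subsquare (5′×2.5′, letters a–x): 0.37718/0.0833333 → 4 → e, 0.55349/0.0416667 → 13 → n; chars en.
Extended square (30″×15″, digits 0–9): 0.04385/0.00833333 → 5, 0.01183/0.00416667 → 2; chars 52.

KA98en52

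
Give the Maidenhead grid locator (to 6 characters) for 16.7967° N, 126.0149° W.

CK66xt

Shift to the Maidenhead origin (180°W, 90°S): lon 53.9851, lat 106.7967.
Field (20°×10°, letters A–R): lon ⌊53.9851/20⌋ = 2 → C; lat ⌊106.7967/10⌋ = 10 → K.
Square (2°×1°, digits 0–9): lon ⌊13.9851/2⌋ = 6; lat ⌊6.7967/1⌋ = 6.
Subsquare (5′×2.5′, letters a–x): lon ⌊1.9851/0.0833333⌋ = 23 → x; lat ⌊0.7967/0.0416667⌋ = 19 → t.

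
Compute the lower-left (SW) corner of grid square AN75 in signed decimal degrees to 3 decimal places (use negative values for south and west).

45.000, -166.000

Field A=0, N=13: +0·20° lon, +13·10° lat → SW at lon -180°, lat 40°.
Square 7, 5: +7·2° lon, +5·1° lat → SW at lon -166°, lat 45°.
latitude 45.000, longitude -166.000.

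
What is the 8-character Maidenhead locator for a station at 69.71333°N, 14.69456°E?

JP79ir31

Add 180° to longitude and 90° to latitude: 194.69456, 159.71333.
Field: lon ⌊194.69456/20⌋ = 9 → J; lat ⌊159.71333/10⌋ = 15 → P.
Square: lon ⌊14.69456/2⌋ = 7; lat ⌊9.71333/1⌋ = 9.
Subsquare: lon ⌊0.69456/0.0833333⌋ = 8 → i; lat ⌊0.71333/0.0416667⌋ = 17 → r.
Extended square: lon ⌊0.02789/0.00833333⌋ = 3; lat ⌊0.00500/0.00416667⌋ = 1.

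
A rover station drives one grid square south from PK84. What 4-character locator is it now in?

Latitude square 4; −1 → 3.
The longitude characters are unchanged.

PK83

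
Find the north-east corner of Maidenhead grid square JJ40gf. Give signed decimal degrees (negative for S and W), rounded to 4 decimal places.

0.2500, 8.5833

Field J=9, J=9: +9·20° lon, +9·10° lat → SW at lon 0°, lat 0°.
Square 4, 0: +4·2° lon, +0·1° lat → SW at lon 8°, lat 0°.
Subsquare g=6, f=5: +6·0.0833333° lon, +5·0.0416667° lat → SW at lon 8.5°, lat 0.208333°.
Cell spans 0.0833333° lon × 0.0416667° lat. NE corner is SW corner plus one full cell.
latitude 0.2500, longitude 8.5833.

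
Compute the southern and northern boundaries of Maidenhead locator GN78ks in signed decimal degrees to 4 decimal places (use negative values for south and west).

Field G=6, N=13: +6·20° lon, +13·10° lat → SW at lon -60°, lat 40°.
Square 7, 8: +7·2° lon, +8·1° lat → SW at lon -46°, lat 48°.
Subsquare k=10, s=18: +10·0.0833333° lon, +18·0.0416667° lat → SW at lon -45.1667°, lat 48.75°.
Cell spans 0.0833333° lon × 0.0416667° lat.
south 48.7500, north 48.7917.

48.7500, 48.7917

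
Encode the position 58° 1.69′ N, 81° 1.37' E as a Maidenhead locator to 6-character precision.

NO08ma

Shift to the Maidenhead origin (180°W, 90°S): lon 261.0228, lat 148.0282.
Field (20°×10°, letters A–R): lon ⌊261.0228/20⌋ = 13 → N; lat ⌊148.0282/10⌋ = 14 → O.
Square (2°×1°, digits 0–9): lon ⌊1.0228/2⌋ = 0; lat ⌊8.0282/1⌋ = 8.
Subsquare (5′×2.5′, letters a–x): lon ⌊1.0228/0.0833333⌋ = 12 → m; lat ⌊0.0282/0.0416667⌋ = 0 → a.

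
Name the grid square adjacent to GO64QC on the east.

GO64rc

Longitude subsquare q = 16; +1 → 17 = r.
The latitude characters are unchanged.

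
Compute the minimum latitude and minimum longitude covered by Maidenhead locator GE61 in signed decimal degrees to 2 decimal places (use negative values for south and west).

Field G=6, E=4: +6·20° lon, +4·10° lat → SW at lon -60°, lat -50°.
Square 6, 1: +6·2° lon, +1·1° lat → SW at lon -48°, lat -49°.
latitude -49.00, longitude -48.00.

-49.00, -48.00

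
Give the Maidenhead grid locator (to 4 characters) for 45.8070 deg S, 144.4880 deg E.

QE24

Offset from 180°W / 90°S: lon 324.49°, lat 44.19°.
Field: lon ⌊324.49/20⌋ = 16 → Q; lat ⌊44.19/10⌋ = 4 → E.
Square: lon ⌊4.49/2⌋ = 2; lat ⌊4.19/1⌋ = 4.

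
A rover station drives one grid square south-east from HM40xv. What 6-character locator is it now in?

Longitude subsquare x = 23; +1 → 24, wraps to 0 = a, carry into square.
Longitude square 4; +1 → 5.
Latitude subsquare v = 21; −1 → 20 = u.

HM50au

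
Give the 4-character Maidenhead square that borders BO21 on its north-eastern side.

BO32

Longitude square 2; +1 → 3.
Latitude square 1; +1 → 2.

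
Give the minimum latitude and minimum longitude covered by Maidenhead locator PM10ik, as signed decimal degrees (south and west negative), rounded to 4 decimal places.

30.4167, 122.6667

Field P=15, M=12: +15·20° lon, +12·10° lat → SW at lon 120°, lat 30°.
Square 1, 0: +1·2° lon, +0·1° lat → SW at lon 122°, lat 30°.
Subsquare i=8, k=10: +8·0.0833333° lon, +10·0.0416667° lat → SW at lon 122.667°, lat 30.4167°.
latitude 30.4167, longitude 122.6667.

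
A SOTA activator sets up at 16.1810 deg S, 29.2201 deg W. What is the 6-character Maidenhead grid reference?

HH53jt

Add 180° to longitude and 90° to latitude: 150.7799, 73.8190.
Field: lon ⌊150.7799/20⌋ = 7 → H; lat ⌊73.8190/10⌋ = 7 → H.
Square: lon ⌊10.7799/2⌋ = 5; lat ⌊3.8190/1⌋ = 3.
Subsquare: lon ⌊0.7799/0.0833333⌋ = 9 → j; lat ⌊0.8190/0.0416667⌋ = 19 → t.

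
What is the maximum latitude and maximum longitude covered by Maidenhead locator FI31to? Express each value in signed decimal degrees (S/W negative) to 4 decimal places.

Field F=5, I=8: +5·20° lon, +8·10° lat → SW at lon -80°, lat -10°.
Square 3, 1: +3·2° lon, +1·1° lat → SW at lon -74°, lat -9°.
Subsquare t=19, o=14: +19·0.0833333° lon, +14·0.0416667° lat → SW at lon -72.4167°, lat -8.41667°.
Cell spans 0.0833333° lon × 0.0416667° lat. NE corner is SW corner plus one full cell.
latitude -8.3750, longitude -72.3333.

-8.3750, -72.3333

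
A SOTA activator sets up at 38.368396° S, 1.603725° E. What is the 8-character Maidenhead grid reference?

JF01tp21

Shift to the Maidenhead origin (180°W, 90°S): lon 181.60372, lat 51.63160.
Field (20°×10°, letters A–R): 181.60372/20 → 9 → J, 51.63160/10 → 5 → F; chars JF.
Square (2°×1°, digits 0–9): 1.60372/2 → 0, 1.63160/1 → 1; chars 01.
Subsquare (5′×2.5′, letters a–x): 1.60372/0.0833333 → 19 → t, 0.63160/0.0416667 → 15 → p; chars tp.
Extended square (30″×15″, digits 0–9): 0.02039/0.00833333 → 2, 0.00660/0.00416667 → 1; chars 21.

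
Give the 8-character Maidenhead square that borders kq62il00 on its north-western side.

Longitude extended square 0; −1 → -1, wraps to 9, carry into subsquare.
Longitude subsquare i = 8; −1 → 7 = h.
Latitude extended square 0; +1 → 1.

KQ62hl91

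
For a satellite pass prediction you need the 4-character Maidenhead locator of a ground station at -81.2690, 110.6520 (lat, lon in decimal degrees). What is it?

OA58

Offset from 180°W / 90°S: lon 290.65°, lat 8.73°.
Field: 290.65/20 → 14 → O, 8.73/10 → 0 → A; chars OA.
Square: 10.65/2 → 5, 8.73/1 → 8; chars 58.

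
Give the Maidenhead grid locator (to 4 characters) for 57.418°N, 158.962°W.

Shift to the Maidenhead origin (180°W, 90°S): lon 21.04, lat 147.42.
Field: 21.04/20 → 1 → B, 147.42/10 → 14 → O; chars BO.
Square: 1.04/2 → 0, 7.42/1 → 7; chars 07.

BO07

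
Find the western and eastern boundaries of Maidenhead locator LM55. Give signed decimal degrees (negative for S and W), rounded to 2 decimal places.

Field L=11, M=12: +11·20° lon, +12·10° lat → SW at lon 40°, lat 30°.
Square 5, 5: +5·2° lon, +5·1° lat → SW at lon 50°, lat 35°.
Cell spans 2° lon × 1° lat.
west 50.00, east 52.00.

50.00, 52.00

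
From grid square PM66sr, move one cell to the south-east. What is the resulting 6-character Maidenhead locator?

PM66tq

Longitude subsquare s = 18; +1 → 19 = t.
Latitude subsquare r = 17; −1 → 16 = q.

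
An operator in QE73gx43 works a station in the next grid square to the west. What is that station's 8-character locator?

QE73gx33

Longitude extended square 4; −1 → 3.
The latitude characters are unchanged.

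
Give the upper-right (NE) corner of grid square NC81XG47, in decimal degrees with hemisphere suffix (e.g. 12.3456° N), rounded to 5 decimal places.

Field N=13, C=2: +13·20° lon, +2·10° lat → SW at lon 80°, lat -70°.
Square 8, 1: +8·2° lon, +1·1° lat → SW at lon 96°, lat -69°.
Subsquare x=23, g=6: +23·0.0833333° lon, +6·0.0416667° lat → SW at lon 97.9167°, lat -68.75°.
Extended square 4, 7: +4·0.00833333° lon, +7·0.00416667° lat → SW at lon 97.95°, lat -68.7208°.
Cell spans 0.00833333° lon × 0.00416667° lat. NE corner is SW corner plus one full cell.
latitude 68.71667° S, longitude 97.95833° E.

68.71667° S, 97.95833° E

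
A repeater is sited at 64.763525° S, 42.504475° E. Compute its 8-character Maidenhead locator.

Add 180° to longitude and 90° to latitude: 222.50448, 25.23647.
Field: lon ⌊222.50448/20⌋ = 11 → L; lat ⌊25.23647/10⌋ = 2 → C.
Square: lon ⌊2.50448/2⌋ = 1; lat ⌊5.23647/1⌋ = 5.
Subsquare: lon ⌊0.50448/0.0833333⌋ = 6 → g; lat ⌊0.23647/0.0416667⌋ = 5 → f.
Extended square: lon ⌊0.00448/0.00833333⌋ = 0; lat ⌊0.02814/0.00416667⌋ = 6.

LC15gf06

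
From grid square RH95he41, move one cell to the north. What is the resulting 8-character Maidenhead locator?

Latitude extended square 1; +1 → 2.
The longitude characters are unchanged.

RH95he42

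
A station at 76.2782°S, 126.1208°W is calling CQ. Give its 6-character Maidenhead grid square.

Add 180° to longitude and 90° to latitude: 53.8792, 13.7218.
Field (20°×10°, letters A–R): 53.8792/20 → 2 → C, 13.7218/10 → 1 → B; chars CB.
Square (2°×1°, digits 0–9): 13.8792/2 → 6, 3.7218/1 → 3; chars 63.
Subsquare (5′×2.5′, letters a–x): 1.8792/0.0833333 → 22 → w, 0.7218/0.0416667 → 17 → r; chars wr.

CB63wr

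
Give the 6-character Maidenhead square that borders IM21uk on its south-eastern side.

IM21vj

Longitude subsquare u = 20; +1 → 21 = v.
Latitude subsquare k = 10; −1 → 9 = j.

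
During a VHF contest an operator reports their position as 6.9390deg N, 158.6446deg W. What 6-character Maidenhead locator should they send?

Shift to the Maidenhead origin (180°W, 90°S): lon 21.3554, lat 96.9390.
Field: lon ⌊21.3554/20⌋ = 1 → B; lat ⌊96.9390/10⌋ = 9 → J.
Square: lon ⌊1.3554/2⌋ = 0; lat ⌊6.9390/1⌋ = 6.
Subsquare: lon ⌊1.3554/0.0833333⌋ = 16 → q; lat ⌊0.9390/0.0416667⌋ = 22 → w.

BJ06qw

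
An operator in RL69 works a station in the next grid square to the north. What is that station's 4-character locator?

RM60

Latitude square 9; +1 → 10, wraps to 0, carry into field.
Latitude field L = 11; +1 → 12 = M.
The longitude characters are unchanged.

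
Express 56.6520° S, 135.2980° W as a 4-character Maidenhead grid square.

CD23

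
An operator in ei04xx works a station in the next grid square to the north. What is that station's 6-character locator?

EI05xa

Latitude subsquare x = 23; +1 → 24, wraps to 0 = a, carry into square.
Latitude square 4; +1 → 5.
The longitude characters are unchanged.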